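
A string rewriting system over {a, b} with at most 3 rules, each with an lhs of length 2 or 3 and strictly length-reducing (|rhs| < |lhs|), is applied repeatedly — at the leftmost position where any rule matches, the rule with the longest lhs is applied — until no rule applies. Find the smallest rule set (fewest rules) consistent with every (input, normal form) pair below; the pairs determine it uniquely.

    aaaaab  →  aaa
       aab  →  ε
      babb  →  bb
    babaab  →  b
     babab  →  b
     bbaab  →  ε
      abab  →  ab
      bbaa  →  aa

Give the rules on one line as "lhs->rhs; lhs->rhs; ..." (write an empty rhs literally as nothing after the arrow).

aab->; bab->b; bba->a

  | aaaaab => aaa
  | aab => ε
  | babb => bb
  | babaab => baab => b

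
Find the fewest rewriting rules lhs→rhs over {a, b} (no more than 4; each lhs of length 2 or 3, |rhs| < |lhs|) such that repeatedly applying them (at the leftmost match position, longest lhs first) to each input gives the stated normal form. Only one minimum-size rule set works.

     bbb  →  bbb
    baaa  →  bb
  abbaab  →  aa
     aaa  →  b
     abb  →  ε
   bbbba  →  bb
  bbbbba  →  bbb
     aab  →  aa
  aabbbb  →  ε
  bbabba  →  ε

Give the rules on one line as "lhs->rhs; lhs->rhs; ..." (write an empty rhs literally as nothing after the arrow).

aaa->b; ab->a; abb->; bba->

  | bbb
  | baaa => bb
  | abbaab => aab => aa
  | aaa => b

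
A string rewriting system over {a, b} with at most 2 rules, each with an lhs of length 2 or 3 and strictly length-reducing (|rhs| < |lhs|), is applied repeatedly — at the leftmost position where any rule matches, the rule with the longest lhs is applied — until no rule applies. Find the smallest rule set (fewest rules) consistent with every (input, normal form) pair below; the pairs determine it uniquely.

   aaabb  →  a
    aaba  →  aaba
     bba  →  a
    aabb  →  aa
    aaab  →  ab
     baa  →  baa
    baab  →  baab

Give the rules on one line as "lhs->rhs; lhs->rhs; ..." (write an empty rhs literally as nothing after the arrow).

  | aaabb => abb => a
  | aaba
  | bba => a
  | aabb => aa

aaa->a; bb->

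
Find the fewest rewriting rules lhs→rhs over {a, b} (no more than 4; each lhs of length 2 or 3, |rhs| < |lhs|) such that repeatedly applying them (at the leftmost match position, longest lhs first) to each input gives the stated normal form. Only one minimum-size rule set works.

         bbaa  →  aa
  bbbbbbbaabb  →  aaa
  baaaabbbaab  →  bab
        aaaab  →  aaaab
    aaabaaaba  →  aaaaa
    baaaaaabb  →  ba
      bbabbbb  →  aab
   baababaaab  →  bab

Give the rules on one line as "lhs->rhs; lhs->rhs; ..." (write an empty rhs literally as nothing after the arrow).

aba->a; baa->ba; bb->; bbb->a

  | bbaa => aa
  | bbbbbbbaabb => abbbbaabb => aabaabb => aaabb => aaa
  | baaaabbbaab => baaabbbaab => baabbbaab => babbbaab => baaaab => baaab => baab => bab
  | aaaab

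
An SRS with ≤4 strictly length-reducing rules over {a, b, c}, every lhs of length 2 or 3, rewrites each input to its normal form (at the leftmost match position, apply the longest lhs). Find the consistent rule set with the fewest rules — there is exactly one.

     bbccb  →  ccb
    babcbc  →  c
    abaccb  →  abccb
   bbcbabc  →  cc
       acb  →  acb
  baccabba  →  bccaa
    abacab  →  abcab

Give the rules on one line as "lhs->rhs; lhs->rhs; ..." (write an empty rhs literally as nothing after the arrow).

ba->b; bb->; cbc->c

  | bbccb => ccb
  | babcbc => bbcbc => cbc => c
  | abaccb => abccb
  | bbcbabc => cbabc => cbbc => cc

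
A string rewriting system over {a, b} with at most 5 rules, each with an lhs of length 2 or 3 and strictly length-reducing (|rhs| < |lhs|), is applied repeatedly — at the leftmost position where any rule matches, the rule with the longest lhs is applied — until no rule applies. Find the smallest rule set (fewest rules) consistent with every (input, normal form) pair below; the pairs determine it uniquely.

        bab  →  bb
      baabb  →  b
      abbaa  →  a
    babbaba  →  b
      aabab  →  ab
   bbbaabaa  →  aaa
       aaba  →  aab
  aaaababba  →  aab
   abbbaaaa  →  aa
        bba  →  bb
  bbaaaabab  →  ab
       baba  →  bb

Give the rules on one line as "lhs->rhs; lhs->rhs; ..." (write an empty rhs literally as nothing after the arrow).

abb->b; ba->b; baa->a; bbb->ab

  | bab => bb
  | baabb => abb => b
  | abbaa => baa => a
  | babbaba => bbbaba => ababa => abba => ba => b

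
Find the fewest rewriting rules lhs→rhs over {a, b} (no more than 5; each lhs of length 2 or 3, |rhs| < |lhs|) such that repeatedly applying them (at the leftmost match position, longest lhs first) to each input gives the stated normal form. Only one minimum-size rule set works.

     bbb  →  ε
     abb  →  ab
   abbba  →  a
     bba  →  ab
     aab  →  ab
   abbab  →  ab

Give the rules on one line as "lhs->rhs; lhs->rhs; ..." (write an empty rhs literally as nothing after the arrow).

  | bbb => ε
  | abb => ab
  | abbba => aa => a
  | bba => ab

aa->a; bb->b; bba->ab; bbb->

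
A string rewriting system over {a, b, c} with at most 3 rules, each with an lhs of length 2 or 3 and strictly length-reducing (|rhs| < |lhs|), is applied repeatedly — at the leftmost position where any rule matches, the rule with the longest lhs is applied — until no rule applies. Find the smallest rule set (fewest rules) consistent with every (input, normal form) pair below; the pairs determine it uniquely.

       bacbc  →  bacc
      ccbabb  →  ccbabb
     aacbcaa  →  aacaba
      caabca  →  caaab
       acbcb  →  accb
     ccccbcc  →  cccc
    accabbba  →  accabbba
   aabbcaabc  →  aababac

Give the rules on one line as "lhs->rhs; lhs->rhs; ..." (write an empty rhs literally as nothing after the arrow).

  | bacbc => bacc
  | ccbabb
  | aacbcaa => aacaba
  | caabca => caaab

bc->c; bca->ab; bcc->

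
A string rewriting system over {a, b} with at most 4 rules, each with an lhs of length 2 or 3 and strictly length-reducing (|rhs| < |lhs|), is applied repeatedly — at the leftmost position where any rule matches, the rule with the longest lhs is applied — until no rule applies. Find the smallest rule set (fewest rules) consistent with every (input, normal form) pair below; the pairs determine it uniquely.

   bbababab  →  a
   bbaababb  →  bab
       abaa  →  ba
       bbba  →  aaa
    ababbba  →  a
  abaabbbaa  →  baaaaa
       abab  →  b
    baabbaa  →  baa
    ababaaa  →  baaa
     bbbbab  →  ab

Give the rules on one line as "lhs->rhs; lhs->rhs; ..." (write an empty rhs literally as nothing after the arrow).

aab->; aba->b; bb->b; bbb->aa

  | bbababab => bababab => bbbab => aaab => a
  | bbaababb => baababb => babb => bab
  | abaa => ba
  | bbba => aaa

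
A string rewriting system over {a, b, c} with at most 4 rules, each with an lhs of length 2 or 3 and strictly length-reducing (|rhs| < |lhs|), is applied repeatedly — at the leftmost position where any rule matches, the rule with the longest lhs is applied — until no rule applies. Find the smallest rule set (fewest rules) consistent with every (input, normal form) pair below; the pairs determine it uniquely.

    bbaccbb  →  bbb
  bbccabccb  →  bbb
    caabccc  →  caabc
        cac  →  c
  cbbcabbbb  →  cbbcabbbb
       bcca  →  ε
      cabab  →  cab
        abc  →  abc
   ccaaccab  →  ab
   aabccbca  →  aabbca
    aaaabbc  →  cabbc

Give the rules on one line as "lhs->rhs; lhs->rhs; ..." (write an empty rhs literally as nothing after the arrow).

aaa->c; ac->; ba->; cc->

  | bbaccbb => bccbb => bbb
  | bbccabccb => bbabccb => bbccb => bbb
  | caabccc => caabc
  | cac => c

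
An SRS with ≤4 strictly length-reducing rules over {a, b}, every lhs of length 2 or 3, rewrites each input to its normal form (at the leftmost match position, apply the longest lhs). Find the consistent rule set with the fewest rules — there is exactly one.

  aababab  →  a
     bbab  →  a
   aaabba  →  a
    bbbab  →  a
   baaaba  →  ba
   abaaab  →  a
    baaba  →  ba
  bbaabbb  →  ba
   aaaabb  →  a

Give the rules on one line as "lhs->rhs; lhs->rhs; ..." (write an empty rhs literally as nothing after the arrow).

  | aababab => ababab => aabab => abab => aab => ab => a
  | bbab => bb => a
  | aaabba => aabba => abba => aba => aa => a
  | bbbab => abab => aab => ab => a

aa->a; ab->a; bb->a; bba->b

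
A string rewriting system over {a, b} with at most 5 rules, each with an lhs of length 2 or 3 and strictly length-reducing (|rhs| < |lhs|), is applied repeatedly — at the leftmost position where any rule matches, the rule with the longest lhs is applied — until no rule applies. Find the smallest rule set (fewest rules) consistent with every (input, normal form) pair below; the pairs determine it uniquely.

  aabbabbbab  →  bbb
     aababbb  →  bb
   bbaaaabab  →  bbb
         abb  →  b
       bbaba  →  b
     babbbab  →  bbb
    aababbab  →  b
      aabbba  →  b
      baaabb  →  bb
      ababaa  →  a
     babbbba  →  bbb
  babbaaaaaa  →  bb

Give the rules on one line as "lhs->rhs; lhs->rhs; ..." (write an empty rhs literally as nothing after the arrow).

aa->a; ab->; ba->; baa->b

  | aabbabbbab => abbabbbab => babbbab => bbbab => bbb
  | aababbb => ababbb => abbb => bb
  | bbaaaabab => bbaabab => bbbab => bbb
  | abb => b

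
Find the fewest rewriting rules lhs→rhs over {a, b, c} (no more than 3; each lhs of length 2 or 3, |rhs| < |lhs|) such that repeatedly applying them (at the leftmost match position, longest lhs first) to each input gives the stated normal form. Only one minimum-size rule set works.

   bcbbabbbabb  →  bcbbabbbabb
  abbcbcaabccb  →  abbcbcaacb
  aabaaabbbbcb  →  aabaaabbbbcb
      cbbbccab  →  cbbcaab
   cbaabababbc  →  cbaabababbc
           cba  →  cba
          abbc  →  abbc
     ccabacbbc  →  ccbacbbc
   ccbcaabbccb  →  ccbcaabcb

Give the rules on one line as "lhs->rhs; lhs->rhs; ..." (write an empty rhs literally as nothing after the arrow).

bcc->ca; cab->cb

  | bcbbabbbabb
  | abbcbcaabccb => abbcbcaacab => abbcbcaacb
  | aabaaabbbbcb
  | cbbbccab => cbbcaab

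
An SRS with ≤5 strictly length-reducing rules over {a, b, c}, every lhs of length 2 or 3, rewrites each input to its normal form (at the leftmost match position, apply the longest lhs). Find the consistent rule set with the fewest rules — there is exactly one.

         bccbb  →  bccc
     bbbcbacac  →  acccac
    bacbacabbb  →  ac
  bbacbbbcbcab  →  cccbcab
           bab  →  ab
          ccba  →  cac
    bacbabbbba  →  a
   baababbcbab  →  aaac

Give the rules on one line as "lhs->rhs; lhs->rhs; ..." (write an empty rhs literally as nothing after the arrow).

  | bccbb => bccc
  | bbbcbacac => cbcbacac => cbaccac => acccac
  | bacbacabbb => acbacabbb => acabbb => acacb => ac
  | bbacbbbcbcab => cacbbbcbcab => cbbcbcab => cccbcab

acb->; ba->a; bb->c; cba->ac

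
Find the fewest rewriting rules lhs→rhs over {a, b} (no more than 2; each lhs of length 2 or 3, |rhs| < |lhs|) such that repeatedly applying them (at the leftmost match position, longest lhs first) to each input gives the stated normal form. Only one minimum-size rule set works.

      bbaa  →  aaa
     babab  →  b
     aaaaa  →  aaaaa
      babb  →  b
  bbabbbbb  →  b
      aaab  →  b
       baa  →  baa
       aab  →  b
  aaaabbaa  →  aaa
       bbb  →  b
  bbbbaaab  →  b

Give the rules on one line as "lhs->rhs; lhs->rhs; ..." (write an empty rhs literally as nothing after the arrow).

ab->b; bb->a

  | bbaa => aaa
  | babab => bbab => aab => ab => b
  | aaaaa
  | babb => bbb => ab => b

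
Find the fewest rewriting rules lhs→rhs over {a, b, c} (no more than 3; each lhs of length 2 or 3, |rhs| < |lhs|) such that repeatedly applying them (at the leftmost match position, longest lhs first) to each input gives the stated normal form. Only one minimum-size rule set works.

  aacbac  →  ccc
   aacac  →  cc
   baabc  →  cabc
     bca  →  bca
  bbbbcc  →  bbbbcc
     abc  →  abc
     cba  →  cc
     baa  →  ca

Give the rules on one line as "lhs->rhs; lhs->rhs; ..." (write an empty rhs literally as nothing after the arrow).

ac->c; ba->c

  | aacbac => acbac => cbac => ccc
  | aacac => acac => cac => cc
  | baabc => cabc
  | bca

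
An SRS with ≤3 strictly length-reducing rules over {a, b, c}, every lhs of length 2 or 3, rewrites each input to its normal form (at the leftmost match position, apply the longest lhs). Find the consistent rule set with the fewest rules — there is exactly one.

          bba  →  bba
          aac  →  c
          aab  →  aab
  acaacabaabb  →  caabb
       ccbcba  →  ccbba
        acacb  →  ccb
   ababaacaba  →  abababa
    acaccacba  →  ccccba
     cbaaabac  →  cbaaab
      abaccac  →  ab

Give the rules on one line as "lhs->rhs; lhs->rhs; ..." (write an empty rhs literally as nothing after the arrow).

ac->c; bc->b; cab->

  | bba
  | aac => ac => c
  | aab
  | acaacabaabb => caacabaabb => cacabaabb => ccabaabb => caabb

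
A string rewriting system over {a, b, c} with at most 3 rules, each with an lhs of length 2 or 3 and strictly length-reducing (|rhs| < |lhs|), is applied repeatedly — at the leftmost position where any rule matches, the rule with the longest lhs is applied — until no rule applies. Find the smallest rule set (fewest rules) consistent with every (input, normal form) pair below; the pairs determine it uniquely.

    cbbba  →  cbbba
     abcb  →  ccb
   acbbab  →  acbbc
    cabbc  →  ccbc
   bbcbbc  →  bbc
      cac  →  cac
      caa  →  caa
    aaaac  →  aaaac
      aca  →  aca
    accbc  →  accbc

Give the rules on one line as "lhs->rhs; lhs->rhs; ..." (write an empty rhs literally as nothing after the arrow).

  | cbbba
  | abcb => ccb
  | acbbab => acbbc
  | cabbc => ccbc

ab->c; bcb->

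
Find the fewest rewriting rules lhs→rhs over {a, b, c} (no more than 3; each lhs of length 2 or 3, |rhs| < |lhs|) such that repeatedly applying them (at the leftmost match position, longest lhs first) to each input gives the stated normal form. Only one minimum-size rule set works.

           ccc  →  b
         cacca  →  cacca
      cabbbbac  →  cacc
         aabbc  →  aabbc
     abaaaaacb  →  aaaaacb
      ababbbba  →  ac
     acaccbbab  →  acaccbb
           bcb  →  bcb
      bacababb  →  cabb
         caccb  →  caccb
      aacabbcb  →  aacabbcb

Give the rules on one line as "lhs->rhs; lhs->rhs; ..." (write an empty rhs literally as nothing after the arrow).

  | ccc => b
  | cacca
  | cabbbbac => cacbac => cacc
  | aabbc

ba->; bbb->c; ccc->b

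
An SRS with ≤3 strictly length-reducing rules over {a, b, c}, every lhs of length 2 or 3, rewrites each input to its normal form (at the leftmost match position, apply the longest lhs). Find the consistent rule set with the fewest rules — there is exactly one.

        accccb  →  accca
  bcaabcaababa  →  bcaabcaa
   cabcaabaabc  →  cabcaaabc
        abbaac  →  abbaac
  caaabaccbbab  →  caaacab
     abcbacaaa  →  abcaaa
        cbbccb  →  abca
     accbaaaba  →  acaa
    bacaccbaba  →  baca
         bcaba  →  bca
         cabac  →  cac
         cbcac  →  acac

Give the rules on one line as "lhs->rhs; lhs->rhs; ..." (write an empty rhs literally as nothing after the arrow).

aba->a; cb->a; cba->

  | accccb => accca
  | bcaabcaababa => bcaabcaaba => bcaabcaa
  | cabcaabaabc => cabcaaabc
  | abbaac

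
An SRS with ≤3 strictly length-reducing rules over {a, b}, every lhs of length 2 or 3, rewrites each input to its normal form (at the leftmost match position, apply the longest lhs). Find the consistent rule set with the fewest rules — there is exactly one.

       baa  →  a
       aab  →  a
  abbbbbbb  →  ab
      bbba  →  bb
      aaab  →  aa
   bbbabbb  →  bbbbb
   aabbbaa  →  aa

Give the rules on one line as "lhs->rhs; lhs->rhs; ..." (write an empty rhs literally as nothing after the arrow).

aab->a; abb->ab; ba->

  | baa => a
  | aab => a
  | abbbbbbb => abbbbbb => abbbbb => abbbb => abbb => abb => ab
  | bbba => bb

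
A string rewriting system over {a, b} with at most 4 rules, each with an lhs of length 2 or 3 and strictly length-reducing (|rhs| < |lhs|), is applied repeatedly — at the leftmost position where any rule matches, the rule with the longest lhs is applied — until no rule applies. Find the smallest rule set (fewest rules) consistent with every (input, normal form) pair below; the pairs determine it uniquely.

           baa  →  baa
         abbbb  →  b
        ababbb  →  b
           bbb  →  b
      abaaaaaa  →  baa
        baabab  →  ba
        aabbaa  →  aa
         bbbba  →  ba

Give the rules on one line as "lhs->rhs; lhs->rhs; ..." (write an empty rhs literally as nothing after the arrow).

aaa->ba; ab->; bb->b

  | baa
  | abbbb => bbb => bb => b
  | ababbb => abbb => bb => b
  | bbb => bb => b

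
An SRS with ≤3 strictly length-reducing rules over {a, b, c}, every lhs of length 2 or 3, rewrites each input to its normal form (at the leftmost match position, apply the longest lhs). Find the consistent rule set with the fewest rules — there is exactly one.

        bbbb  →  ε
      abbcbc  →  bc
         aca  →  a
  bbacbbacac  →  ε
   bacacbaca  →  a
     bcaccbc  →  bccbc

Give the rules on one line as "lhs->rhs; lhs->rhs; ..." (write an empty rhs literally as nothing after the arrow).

  | bbbb => bb => ε
  | abbcbc => acbc => bc
  | aca => a
  | bbacbbacac => acbbacac => bbacac => acac => ac => ε

ac->; bb->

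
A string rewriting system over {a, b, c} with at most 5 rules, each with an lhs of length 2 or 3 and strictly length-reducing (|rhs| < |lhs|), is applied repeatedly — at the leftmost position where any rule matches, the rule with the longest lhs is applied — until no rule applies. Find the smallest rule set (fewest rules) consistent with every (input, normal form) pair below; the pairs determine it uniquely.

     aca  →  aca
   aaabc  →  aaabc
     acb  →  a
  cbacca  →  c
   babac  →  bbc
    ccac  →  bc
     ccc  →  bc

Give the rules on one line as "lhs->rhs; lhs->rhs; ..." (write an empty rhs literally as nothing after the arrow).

aba->c; ba->b; cb->; cc->b

  | aca
  | aaabc
  | acb => a
  | cbacca => acca => aba => c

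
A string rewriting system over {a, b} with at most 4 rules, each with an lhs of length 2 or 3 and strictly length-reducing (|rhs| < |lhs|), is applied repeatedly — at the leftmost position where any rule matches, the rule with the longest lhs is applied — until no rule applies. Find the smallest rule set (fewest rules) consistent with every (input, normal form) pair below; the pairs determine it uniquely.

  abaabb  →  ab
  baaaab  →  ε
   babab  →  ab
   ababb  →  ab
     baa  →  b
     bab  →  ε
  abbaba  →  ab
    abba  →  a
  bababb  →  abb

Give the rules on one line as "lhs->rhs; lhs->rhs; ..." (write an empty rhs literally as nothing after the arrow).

ba->b; bab->; bba->

  | abaabb => ababb => ab
  | baaaab => baaab => baab => bab => ε
  | babab => ab
  | ababb => ab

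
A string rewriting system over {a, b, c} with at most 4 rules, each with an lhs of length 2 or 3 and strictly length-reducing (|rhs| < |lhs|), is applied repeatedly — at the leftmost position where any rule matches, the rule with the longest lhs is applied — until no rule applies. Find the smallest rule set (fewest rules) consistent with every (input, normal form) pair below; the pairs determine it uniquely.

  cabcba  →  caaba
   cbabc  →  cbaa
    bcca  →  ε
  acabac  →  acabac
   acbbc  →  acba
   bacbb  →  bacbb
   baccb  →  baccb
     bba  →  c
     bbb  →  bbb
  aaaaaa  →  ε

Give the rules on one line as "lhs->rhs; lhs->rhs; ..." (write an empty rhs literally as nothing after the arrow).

aaa->; bba->c; bc->a; bcc->aa

  | cabcba => caaba
  | cbabc => cbaa
  | bcca => aaa => ε
  | acabac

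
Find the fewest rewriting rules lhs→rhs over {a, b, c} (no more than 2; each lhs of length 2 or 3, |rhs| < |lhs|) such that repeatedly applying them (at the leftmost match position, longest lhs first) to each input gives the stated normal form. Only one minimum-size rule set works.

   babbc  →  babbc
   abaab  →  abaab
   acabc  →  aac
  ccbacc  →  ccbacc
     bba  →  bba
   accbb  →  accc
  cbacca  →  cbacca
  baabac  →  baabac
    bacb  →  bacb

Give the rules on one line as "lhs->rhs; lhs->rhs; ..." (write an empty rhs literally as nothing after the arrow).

cab->a; cbb->cc

  | babbc
  | abaab
  | acabc => aac
  | ccbacc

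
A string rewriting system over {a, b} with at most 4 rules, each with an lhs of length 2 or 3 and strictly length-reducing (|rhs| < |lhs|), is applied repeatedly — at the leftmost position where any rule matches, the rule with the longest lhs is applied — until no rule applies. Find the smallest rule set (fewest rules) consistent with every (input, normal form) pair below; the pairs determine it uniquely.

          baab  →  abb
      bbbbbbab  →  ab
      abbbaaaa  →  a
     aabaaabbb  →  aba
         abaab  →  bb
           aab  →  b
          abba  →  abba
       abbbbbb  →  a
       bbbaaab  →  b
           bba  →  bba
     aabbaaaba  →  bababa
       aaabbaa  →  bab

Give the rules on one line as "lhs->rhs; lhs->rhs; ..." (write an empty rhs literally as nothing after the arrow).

  | baab => abb
  | bbbbbbab => bbbab => ab
  | abbbaaaa => aaaaa => aaaa => aaa => aa => a
  | aabaaabbb => baaabbb => ababbb => aba

aa->a; aab->b; baa->ab; bbb->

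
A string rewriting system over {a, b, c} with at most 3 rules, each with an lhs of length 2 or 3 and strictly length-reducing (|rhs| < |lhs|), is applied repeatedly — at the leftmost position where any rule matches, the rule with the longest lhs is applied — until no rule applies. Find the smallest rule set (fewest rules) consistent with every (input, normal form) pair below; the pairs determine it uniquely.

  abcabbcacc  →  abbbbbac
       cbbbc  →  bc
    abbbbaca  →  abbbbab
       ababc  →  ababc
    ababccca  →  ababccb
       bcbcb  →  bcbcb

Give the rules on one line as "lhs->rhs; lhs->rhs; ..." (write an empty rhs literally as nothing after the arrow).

  | abcabbcacc => abbbbcacc => abbbbbac
  | cbbbc => bc
  | abbbbaca => abbbbab
  | ababc

ca->b; cac->ba; cbb->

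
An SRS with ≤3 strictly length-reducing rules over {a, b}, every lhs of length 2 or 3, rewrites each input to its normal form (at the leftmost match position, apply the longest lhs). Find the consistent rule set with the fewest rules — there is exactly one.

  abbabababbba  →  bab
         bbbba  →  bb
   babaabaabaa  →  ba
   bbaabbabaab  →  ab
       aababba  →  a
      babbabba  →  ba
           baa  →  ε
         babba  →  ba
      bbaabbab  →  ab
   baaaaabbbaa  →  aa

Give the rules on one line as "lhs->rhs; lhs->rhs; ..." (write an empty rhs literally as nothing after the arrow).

aba->; baa->; bba->

  | abbabababbba => abababbba => babbba => bab
  | bbbba => bb
  | babaabaabaa => babaabaa => babaa => ba
  | bbaabbabaab => abbabaab => abaab => ab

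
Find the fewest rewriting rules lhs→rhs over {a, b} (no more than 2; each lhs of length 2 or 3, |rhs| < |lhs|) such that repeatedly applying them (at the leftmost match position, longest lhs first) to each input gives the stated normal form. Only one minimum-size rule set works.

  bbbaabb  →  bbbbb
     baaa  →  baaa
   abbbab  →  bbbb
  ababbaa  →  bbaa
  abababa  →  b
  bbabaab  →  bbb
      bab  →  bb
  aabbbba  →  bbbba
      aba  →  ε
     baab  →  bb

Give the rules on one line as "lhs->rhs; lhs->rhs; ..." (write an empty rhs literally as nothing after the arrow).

  | bbbaabb => bbbabb => bbbbb
  | baaa
  | abbbab => bbbab => bbbb
  | ababbaa => bbaa

ab->b; aba->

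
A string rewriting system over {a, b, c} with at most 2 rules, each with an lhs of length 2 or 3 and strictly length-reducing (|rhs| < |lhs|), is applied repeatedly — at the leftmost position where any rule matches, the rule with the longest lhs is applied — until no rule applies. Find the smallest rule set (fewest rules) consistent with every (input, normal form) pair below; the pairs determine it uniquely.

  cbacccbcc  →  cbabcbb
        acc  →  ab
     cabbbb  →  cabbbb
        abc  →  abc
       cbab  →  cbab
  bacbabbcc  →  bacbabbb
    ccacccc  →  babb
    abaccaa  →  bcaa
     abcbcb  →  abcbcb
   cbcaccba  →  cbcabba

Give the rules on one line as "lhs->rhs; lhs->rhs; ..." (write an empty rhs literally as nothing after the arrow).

aba->c; cc->b

  | cbacccbcc => cbabcbcc => cbabcbb
  | acc => ab
  | cabbbb
  | abc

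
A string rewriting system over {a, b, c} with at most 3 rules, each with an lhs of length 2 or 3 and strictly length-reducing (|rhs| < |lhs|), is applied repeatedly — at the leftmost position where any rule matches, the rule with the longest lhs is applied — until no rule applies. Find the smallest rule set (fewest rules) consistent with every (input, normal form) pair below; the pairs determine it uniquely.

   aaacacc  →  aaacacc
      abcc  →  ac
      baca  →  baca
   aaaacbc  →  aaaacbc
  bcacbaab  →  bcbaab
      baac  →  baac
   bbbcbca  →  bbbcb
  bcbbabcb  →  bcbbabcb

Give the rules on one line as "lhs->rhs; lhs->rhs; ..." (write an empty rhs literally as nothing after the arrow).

  | aaacacc
  | abcc => ac
  | baca
  | aaaacbc

bca->b; bcc->c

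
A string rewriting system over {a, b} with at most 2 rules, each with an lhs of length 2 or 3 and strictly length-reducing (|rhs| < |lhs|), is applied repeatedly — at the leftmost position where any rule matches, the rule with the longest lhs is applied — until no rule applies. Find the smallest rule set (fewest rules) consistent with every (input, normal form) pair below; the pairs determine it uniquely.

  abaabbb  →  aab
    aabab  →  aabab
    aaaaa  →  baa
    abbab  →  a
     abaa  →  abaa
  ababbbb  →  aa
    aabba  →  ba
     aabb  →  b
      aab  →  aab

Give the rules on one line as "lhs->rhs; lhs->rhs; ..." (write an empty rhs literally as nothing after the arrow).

aaa->b; bb->a

  | abaabbb => abaaab => abbb => aab
  | aabab
  | aaaaa => baa
  | abbab => aaab => bb => a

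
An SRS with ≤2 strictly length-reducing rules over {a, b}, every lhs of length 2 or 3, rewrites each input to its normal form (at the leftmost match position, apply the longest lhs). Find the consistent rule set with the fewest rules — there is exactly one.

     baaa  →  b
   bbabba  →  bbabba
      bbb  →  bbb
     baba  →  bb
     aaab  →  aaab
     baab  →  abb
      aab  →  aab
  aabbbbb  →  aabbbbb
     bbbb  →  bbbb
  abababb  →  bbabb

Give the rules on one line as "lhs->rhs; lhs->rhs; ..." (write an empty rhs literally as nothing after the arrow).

aba->b; baa->ab

  | baaa => aba => b
  | bbabba
  | bbb
  | baba => bb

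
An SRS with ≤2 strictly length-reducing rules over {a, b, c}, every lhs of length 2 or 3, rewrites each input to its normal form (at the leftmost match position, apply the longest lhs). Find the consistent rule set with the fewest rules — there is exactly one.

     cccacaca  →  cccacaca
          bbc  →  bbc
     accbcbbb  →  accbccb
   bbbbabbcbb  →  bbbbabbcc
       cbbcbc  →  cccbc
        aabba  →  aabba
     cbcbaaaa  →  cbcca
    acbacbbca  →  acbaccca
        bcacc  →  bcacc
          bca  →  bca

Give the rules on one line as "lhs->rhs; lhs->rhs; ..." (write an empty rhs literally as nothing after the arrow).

  | cccacaca
  | bbc
  | accbcbbb => accbccb
  | bbbbabbcbb => bbbbabbcc

aaa->b; cbb->cc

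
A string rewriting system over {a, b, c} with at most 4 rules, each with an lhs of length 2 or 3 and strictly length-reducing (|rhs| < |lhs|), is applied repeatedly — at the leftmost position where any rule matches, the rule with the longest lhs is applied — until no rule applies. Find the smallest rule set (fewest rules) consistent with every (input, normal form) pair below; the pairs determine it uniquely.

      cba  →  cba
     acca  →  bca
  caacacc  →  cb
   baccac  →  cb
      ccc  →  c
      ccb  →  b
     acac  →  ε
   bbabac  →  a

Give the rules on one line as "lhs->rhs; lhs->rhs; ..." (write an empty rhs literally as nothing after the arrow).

  | cba
  | acca => bca
  | caacacc => cabacc => cabbc => cac => cb
  | baccac => bbcac => cac => cb

ac->b; bb->; cc->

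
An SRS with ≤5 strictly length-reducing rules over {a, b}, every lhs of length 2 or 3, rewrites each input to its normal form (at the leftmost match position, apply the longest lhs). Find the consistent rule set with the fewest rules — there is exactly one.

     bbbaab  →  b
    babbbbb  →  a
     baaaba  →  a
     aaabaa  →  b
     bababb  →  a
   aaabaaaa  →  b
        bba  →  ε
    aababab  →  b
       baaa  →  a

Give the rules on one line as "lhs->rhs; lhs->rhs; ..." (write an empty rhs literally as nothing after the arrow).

aa->; aaa->b; ab->; bb->a

  | bbbaab => abaab => aab => b
  | babbbbb => bbbbb => abbb => bb => a
  | baaaba => bbba => aba => a
  | aaabaa => bbaa => aaa => b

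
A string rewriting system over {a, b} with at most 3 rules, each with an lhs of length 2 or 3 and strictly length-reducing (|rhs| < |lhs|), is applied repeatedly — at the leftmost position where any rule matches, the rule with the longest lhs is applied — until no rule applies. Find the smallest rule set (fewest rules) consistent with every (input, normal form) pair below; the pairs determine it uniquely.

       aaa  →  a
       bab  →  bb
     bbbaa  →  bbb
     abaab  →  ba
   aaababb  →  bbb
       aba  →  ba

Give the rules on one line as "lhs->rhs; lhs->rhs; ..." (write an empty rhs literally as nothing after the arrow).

aa->; aab->a; ab->b

  | aaa => a
  | bab => bb
  | bbbaa => bbb
  | abaab => baab => ba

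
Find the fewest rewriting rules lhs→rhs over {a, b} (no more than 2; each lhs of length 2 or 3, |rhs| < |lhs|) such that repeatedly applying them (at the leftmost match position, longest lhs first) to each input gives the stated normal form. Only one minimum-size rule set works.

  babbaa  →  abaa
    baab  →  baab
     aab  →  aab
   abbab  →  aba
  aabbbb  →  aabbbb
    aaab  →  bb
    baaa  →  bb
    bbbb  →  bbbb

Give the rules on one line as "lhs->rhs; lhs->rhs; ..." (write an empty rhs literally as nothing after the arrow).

aaa->b; bab->a

  | babbaa => abaa
  | baab
  | aab
  | abbab => aba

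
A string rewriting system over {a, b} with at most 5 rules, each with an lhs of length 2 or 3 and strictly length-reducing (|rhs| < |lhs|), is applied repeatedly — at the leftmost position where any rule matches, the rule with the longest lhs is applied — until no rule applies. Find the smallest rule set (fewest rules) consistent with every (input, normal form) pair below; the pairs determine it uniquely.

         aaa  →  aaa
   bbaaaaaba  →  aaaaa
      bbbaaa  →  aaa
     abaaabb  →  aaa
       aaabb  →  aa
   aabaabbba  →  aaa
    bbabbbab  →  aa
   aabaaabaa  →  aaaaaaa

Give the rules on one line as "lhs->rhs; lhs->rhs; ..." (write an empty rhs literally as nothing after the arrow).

abb->; ba->; baa->aa; bab->a

  | aaa
  | bbaaaaaba => baaaaaba => aaaaaba => aaaaa
  | bbbaaa => bbaaa => baaa => aaa
  | abaaabb => aaaabb => aaa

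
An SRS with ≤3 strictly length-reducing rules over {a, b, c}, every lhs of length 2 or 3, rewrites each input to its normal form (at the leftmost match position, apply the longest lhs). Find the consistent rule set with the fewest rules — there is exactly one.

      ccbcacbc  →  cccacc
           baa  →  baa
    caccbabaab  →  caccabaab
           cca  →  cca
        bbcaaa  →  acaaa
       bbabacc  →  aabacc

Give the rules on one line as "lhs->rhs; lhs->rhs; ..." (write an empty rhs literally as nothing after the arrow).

bb->a; cb->c

  | ccbcacbc => cccacbc => cccacc
  | baa
  | caccbabaab => caccabaab
  | cca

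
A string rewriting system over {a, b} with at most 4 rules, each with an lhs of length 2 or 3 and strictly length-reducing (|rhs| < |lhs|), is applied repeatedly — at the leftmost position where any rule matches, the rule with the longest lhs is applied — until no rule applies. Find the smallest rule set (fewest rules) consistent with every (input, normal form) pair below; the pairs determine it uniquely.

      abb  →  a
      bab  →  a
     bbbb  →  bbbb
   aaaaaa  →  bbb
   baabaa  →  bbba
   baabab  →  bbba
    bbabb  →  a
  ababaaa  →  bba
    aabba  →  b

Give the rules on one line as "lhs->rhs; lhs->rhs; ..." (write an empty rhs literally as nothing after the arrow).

aa->b; aab->ba; abb->a; bab->a

  | abb => a
  | bab => a
  | bbbb
  | aaaaaa => baaaa => bbaa => bbb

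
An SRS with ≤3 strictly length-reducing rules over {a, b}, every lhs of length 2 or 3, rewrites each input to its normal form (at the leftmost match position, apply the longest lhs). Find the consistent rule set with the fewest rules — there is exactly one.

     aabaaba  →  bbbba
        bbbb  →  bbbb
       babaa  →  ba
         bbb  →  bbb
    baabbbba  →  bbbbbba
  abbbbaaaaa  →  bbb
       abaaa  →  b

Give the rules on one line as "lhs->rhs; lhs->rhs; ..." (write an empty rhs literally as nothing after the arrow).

  | aabaaba => bbaaba => bbbba
  | bbbb
  | babaa => babb => ba
  | bbb

aa->b; abb->a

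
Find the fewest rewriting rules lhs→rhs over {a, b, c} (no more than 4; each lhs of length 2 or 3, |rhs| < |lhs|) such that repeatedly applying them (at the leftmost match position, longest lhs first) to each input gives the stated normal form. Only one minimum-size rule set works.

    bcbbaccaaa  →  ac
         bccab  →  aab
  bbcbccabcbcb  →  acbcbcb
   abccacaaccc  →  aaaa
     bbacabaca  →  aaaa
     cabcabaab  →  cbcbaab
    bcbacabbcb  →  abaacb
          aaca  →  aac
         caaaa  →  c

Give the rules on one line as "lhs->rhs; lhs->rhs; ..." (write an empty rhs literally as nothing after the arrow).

bac->cb; bb->a; ca->c; cc->b

  | bcbbaccaaa => bcaaccaaa => bcaccaaa => bcccaaa => bbcaaa => acaaa => acaa => aca => ac
  | bccab => bbab => aab
  | bbcbccabcbcb => acbccabcbcb => acbbabcbcb => acaabcbcb => acabcbcb => acbcbcb
  | abccacaaccc => abbacaaccc => aaacaaccc => aaacaccc => aaacccc => aaabcc => aaabb => aaaa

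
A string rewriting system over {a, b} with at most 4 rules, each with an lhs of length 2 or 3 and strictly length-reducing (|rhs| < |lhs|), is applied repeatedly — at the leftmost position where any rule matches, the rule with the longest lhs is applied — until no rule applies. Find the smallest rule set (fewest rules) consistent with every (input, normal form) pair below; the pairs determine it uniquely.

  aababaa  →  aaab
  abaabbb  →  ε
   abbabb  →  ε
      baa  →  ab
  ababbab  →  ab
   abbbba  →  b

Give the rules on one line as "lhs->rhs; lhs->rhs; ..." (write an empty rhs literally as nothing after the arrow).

abb->; ba->; baa->ab

  | aababaa => aabaa => aaab
  | abaabbb => aabbbb => abb => ε
  | abbabb => abb => ε
  | baa => ab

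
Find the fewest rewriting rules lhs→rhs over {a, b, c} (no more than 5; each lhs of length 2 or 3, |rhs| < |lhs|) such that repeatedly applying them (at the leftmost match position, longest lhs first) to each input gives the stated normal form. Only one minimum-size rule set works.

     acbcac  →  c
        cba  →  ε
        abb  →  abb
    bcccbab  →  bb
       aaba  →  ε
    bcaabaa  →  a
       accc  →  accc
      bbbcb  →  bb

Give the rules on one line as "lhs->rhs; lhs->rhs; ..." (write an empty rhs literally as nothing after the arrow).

  | acbcac => aacac => cac => c
  | cba => aa => ε
  | abb
  | bcccbab => bccaab => bcab => bb

aa->; ba->; ca->; cb->a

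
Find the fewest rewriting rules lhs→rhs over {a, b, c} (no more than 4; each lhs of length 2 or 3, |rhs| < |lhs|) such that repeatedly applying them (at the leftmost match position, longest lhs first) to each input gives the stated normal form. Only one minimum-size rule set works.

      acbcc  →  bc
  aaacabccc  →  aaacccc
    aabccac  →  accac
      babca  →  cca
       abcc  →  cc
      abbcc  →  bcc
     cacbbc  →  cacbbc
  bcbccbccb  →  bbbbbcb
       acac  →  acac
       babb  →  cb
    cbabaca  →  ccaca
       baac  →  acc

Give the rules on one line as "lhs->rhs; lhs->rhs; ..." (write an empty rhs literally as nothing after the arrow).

  | acbcc => abbc => bc
  | aaacabccc => aaacccc
  | aabccac => accac
  | babca => cca

ab->; baa->ac; bab->c; cbc->bb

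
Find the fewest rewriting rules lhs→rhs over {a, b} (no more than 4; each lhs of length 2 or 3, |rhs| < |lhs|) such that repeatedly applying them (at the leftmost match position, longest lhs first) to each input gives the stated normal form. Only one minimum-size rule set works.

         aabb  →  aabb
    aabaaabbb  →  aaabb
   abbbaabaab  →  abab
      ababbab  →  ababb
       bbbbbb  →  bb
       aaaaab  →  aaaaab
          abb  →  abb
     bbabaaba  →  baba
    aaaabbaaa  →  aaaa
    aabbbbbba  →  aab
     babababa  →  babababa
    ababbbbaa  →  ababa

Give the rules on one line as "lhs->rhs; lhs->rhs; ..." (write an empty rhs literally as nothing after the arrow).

baa->; bba->b; bbb->bb

  | aabb
  | aabaaabbb => aaabbb => aaabb
  | abbbaabaab => abbaabaab => ababaab => abab
  | ababbab => ababb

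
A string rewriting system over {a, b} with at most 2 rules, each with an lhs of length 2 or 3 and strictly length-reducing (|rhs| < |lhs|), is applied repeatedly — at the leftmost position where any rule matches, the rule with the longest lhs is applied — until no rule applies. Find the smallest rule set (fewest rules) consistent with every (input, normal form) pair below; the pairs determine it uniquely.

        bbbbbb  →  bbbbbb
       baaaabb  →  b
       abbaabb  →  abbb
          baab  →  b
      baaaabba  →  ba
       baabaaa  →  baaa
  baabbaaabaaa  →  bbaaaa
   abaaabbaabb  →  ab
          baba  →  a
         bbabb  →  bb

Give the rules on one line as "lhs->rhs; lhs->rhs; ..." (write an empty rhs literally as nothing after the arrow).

aab->; bab->

  | bbbbbb
  | baaaabb => baab => b
  | abbaabb => abbb
  | baab => b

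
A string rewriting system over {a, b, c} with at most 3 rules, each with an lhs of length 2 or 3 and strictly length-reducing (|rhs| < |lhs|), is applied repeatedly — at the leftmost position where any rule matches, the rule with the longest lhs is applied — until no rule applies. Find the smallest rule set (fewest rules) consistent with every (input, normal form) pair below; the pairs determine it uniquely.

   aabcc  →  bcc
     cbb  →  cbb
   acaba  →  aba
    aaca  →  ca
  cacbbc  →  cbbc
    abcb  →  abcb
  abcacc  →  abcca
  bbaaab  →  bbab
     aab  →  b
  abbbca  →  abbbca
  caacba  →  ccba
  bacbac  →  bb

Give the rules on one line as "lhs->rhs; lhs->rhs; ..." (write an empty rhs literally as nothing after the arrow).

aa->; ac->; acc->ca

  | aabcc => bcc
  | cbb
  | acaba => aba
  | aaca => ca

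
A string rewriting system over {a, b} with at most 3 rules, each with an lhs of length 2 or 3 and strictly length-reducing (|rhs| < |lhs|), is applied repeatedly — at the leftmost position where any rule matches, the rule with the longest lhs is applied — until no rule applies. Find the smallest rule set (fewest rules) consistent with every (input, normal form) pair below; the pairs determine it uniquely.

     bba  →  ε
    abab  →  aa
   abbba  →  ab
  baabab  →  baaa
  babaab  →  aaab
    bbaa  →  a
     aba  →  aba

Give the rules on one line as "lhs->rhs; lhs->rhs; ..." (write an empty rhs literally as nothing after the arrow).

bab->a; bba->

  | bba => ε
  | abab => aa
  | abbba => ab
  | baabab => baaa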